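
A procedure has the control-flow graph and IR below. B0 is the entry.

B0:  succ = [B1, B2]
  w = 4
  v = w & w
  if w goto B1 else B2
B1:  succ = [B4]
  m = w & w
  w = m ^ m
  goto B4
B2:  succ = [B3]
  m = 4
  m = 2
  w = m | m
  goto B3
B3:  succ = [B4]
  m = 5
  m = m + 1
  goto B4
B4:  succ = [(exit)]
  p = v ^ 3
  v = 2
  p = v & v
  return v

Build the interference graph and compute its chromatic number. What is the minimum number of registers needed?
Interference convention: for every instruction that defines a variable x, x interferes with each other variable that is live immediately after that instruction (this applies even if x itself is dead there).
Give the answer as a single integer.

Answer: 2

Analysis:
Block summaries:
  B0 def {v,w} use ∅
  B1 def {m,w} use {w}
  B2 def {m,w} use ∅
  B3 def {m} use ∅
  B4 def {p,v} use {v}

Liveness:
  live B0: ∅→{v,w}
  live B1: {v,w}→{v}
  live B2: {v}→{v}
  live B3: {v}→{v}
  live B4: {v}→∅

Conflict graph:
  m — {v}
  p — {v}
  v — {m,p,w}
  w — {v}

Chromatic number:
  clique {m,v} ⇒ need ≥ 2
  2-colouring: r0={v}  r1={m,p,w}
  χ = 2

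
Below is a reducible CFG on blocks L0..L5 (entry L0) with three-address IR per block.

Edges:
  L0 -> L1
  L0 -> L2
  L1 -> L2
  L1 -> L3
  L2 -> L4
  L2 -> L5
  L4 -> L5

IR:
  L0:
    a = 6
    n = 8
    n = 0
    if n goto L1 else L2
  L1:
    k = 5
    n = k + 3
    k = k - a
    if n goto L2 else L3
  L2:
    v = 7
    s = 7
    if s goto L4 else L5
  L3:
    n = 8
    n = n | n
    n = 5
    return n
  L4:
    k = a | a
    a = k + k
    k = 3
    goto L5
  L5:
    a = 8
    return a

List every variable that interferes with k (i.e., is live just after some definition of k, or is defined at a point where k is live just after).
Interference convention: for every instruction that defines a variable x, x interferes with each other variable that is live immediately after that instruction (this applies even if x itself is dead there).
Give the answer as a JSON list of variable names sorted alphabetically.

Answer: ["a", "n"]

Derivation:
Per-block:
  L0: {a,n} / ∅
  L1: {k,n} / {a}
  L2: {s,v} / ∅
  L3: {n} / ∅
  L4: {a,k} / {a}
  L5: {a} / ∅

Backward fixpoint:
  live L0: ∅→{a}
  live L1: {a}→{a}
  live L2: {a}→{a}
  live L3: ∅→∅
  live L4: {a}→∅
  live L5: ∅→∅

Conflict graph:
  a: {k,n,s,v}
  k: {a,n}
  n: {a,k}
  s: {a}
  v: {a}

N(k) = ["a", "n"]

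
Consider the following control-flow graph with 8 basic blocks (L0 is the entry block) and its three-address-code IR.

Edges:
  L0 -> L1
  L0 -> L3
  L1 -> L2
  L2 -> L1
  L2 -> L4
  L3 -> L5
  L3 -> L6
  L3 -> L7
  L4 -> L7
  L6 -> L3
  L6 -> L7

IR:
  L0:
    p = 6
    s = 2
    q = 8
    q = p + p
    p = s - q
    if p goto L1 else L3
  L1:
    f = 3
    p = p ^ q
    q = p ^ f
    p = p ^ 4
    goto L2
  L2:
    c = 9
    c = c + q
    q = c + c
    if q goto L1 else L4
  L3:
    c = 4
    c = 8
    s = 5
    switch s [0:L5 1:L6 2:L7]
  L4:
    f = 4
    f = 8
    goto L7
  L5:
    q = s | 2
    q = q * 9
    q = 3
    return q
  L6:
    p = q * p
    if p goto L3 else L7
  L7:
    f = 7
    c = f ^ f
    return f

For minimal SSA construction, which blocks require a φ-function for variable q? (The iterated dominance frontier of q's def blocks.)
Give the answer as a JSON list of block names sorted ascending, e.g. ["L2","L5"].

idom tree: L1←L0 L2←L1 L3←L0 L4←L2 L5←L3 L6←L3 L7←L0
Dom at joins:
  L1: preds {L0,L2}: {L0} ∩ {L0,L1,L2} = {L0}; idom=L0
  L3: preds {L0,L6}: {L0} ∩ {L0,L3,L6} = {L0}; idom=L0
  L7: preds {L3,L4,L6}: {L0,L3} ∩ {L0,L1,L2,L4} ∩ {L0,L3,L6} = {L0}; idom=L0

Frontier:
  join L1 pred L0: · stop@L0
  join L1 pred L2: L2→L1 stop@L0
  join L3 pred L0: · stop@L0
  join L3 pred L6: L6→L3 stop@L0
  join L7 pred L3: L3 stop@L0
  join L7 pred L4: L4→L2→L1 stop@L0
  join L7 pred L6: L6→L3 stop@L0
  L0: DF=∅
  L1: DF={L1,L7}
  L2: DF={L1,L7}
  L3: DF={L3,L7}
  L4: DF={L7}
  L5: DF=∅
  L6: DF={L3,L7}
  L7: DF=∅

φ for q: defs {L0,L1,L2,L5}
  DF⁺ = {L1,L7}

Answer: ["L1", "L7"]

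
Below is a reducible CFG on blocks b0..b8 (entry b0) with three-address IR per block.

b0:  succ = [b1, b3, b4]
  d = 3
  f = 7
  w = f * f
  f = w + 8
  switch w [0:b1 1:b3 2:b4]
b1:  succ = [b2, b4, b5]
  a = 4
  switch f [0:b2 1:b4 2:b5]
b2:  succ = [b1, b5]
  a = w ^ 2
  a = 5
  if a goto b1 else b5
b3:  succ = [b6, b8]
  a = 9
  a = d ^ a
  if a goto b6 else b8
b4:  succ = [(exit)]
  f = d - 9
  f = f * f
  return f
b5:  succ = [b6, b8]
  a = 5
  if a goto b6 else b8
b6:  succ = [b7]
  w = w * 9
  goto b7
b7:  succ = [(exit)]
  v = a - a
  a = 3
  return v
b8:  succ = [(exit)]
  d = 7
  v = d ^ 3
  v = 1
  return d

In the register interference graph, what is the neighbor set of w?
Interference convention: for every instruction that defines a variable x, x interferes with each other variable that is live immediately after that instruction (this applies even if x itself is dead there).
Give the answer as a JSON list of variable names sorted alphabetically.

Answer: ["a", "d", "f"]

Working:
Per-block:
  b0: def={d,f,w} ue=∅
  b1: def={a} ue={f}
  b2: def={a} ue={w}
  b3: def={a} ue={d}
  b4: def={f} ue={d}
  b5: def={a} ue=∅
  b6: def={w} ue={w}
  b7: def={a,v} ue={a}
  b8: def={d,v} ue=∅

Liveness:
  live b0: ∅→{d,f,w}
  live b1: {d,f,w}→{d,f,w}
  live b2: {d,f,w}→{d,f,w}
  live b3: {d,w}→{a,w}
  live b4: {d}→∅
  live b5: {w}→{a,w}
  live b6: {a,w}→{a}
  live b7: {a}→∅
  live b8: ∅→∅

Interference:
  a — {d,f,v,w}
  d — {a,f,v,w}
  f — {a,d,w}
  v — {a,d}
  w — {a,d,f}

N(w) = ["a", "d", "f"]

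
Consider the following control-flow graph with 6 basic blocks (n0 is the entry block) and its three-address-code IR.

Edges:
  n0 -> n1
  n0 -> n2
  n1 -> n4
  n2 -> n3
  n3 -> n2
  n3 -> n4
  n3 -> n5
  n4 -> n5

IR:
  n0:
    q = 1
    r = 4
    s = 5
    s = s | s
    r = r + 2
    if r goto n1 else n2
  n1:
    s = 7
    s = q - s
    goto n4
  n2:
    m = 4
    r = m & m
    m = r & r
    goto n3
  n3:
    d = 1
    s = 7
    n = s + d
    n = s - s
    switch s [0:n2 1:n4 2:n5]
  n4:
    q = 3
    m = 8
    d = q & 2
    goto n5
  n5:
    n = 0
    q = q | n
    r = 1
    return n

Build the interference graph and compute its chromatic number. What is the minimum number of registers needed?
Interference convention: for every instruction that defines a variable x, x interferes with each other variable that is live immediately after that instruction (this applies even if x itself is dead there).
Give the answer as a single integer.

Answer: 4

Working:
Block summaries:
  n0: {q,r,s} / ∅
  n1: {s} / {q}
  n2: {m,r} / ∅
  n3: {d,n,s} / ∅
  n4: {d,m,q} / ∅
  n5: {n,q,r} / {q}

Liveness:
  live n0: ∅→{q}
  live n1: {q}→∅
  live n2: {q}→{q}
  live n3: {q}→{q}
  live n4: ∅→{q}
  live n5: {q}→∅

Interference:
  d↔{q,s}
  m↔{q}
  n↔{q,r,s}
  q↔{d,m,n,r,s}
  r↔{n,q,s}
  s↔{d,n,q,r}

Colouring:
  clique {n,q,r,s} ⇒ need ≥ 4
  4-colouring: c0={q}  c1={m,s}  c2={d,n}  c3={r}
  χ = 4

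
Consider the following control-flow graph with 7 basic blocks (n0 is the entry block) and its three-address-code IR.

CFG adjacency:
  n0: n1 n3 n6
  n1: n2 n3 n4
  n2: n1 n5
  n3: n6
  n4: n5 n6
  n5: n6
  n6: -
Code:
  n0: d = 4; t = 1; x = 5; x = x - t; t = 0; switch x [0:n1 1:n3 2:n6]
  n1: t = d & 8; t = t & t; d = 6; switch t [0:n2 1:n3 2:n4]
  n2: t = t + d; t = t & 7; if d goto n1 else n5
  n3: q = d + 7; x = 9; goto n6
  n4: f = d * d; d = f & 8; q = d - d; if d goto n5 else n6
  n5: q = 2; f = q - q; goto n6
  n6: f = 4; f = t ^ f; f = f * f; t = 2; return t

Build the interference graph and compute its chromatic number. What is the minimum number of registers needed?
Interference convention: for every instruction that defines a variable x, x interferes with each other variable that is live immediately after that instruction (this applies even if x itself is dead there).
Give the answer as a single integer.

Block summaries:
  n0: {d,t,x} / ∅
  n1: {d,t} / {d}
  n2: {t} / {d,t}
  n3: {q,x} / {d}
  n4: {d,f,q} / {d}
  n5: {f,q} / ∅
  n6: {f,t} / {t}

Live sets:
  n0 li=∅ lo={d,t}
  n1 li={d} lo={d,t}
  n2 li={d,t} lo={d,t}
  n3 li={d,t} lo={t}
  n4 li={d,t} lo={t}
  n5 li={t} lo={t}
  n6 li={t} lo=∅

Conflict graph:
  d — {q,t,x}
  f — {t}
  q — {d,t}
  t — {d,f,q,x}
  x — {d,t}

Chromatic number:
  clique {d,q,t} ⇒ need ≥ 3
  assign d→R1 f→R1 q→R2 t→R0 x→R2 — no edge inside a register ⇒ χ ≤ 3
  χ = 3

Answer: 3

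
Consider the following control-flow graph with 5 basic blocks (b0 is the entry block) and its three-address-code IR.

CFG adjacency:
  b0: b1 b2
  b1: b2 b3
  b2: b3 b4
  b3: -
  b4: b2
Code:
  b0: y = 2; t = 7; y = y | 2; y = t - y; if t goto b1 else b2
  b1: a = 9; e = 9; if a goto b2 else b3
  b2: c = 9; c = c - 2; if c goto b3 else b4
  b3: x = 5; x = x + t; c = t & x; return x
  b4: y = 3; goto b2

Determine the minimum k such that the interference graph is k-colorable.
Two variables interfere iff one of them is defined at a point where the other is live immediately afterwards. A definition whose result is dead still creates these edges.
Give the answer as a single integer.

Answer: 3

Analysis:
def/use:
  b0: def={t,y} ue=∅
  b1: def={a,e} ue=∅
  b2: def={c} ue=∅
  b3: def={c,x} ue={t}
  b4: def={y} ue=∅

Backward fixpoint:
  live b0: ∅→{t}
  live b1: {t}→{t}
  live b2: {t}→{t}
  live b3: {t}→∅
  live b4: {t}→{t}

Interfere edges:
  a — {e,t}
  c — {t,x}
  e — {a,t}
  t — {a,c,e,x,y}
  x — {c,t}
  y — {t}

Registers:
  clique {a,e,t} ⇒ need ≥ 3
  assign a→r1 c→r1 e→r2 t→r0 x→r2 y→r1 — no edge inside a register ⇒ χ ≤ 3
  χ = 3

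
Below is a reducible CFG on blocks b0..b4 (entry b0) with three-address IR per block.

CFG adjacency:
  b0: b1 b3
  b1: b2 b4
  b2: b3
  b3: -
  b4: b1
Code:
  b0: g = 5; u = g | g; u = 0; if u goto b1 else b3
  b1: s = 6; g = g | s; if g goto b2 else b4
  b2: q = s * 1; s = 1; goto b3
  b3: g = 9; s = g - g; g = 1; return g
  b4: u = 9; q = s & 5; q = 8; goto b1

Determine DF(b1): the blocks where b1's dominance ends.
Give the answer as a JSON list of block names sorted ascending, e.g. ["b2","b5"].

Answer: ["b1", "b3"]

Derivation:
idom tree: b1←b0 b2←b1 b3←b0 b4←b1
Dom at joins:
  b1: preds {b0,b4}: {b0} ∩ {b0,b1,b4} = {b0}; idom=b0
  b3: preds {b0,b2}: {b0} ∩ {b0,b1,b2} = {b0}; idom=b0

DF walk-up:
  b1←b0: walk · to b0
  b1←b4: walk b4→b1 to b0
  b3←b0: walk · to b0
  b3←b2: walk b2→b1 to b0
  b0: DF=∅
  b1: DF={b1,b3}
  b2: DF={b3}
  b3: DF=∅
  b4: DF={b1}

DF(b1) = ["b1", "b3"]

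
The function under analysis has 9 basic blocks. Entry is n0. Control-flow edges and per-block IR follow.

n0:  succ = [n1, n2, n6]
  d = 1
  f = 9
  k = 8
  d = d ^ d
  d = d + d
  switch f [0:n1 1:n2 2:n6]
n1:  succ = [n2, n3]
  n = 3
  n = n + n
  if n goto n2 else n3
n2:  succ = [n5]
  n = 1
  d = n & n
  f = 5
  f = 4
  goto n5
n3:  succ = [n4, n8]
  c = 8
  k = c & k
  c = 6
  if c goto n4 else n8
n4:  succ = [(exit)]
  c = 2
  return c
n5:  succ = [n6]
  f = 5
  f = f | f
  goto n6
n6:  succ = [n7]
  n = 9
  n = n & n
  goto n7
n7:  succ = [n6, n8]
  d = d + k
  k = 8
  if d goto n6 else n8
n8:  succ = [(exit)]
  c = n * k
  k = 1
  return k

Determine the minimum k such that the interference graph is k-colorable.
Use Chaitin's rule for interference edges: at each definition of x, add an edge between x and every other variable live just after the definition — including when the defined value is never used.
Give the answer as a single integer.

Answer: 3

Working:
def/use:
  n0: {d,f,k} / ∅
  n1: {n} / ∅
  n2: {d,f,n} / ∅
  n3: {c,k} / {k}
  n4: {c} / ∅
  n5: {f} / ∅
  n6: {n} / ∅
  n7: {d,k} / {d,k}
  n8: {c,k} / {k,n}

Live sets:
  live n0: ∅→{d,k}
  live n1: {k}→{k,n}
  live n2: {k}→{d,k}
  live n3: {k,n}→{k,n}
  live n4: ∅→∅
  live n5: {d,k}→{d,k}
  live n6: {d,k}→{d,k,n}
  live n7: {d,k,n}→{d,k,n}
  live n8: {k,n}→∅

Interference:
  c↔{k,n}
  d↔{f,k,n}
  f↔{d,k}
  k↔{c,d,f,n}
  n↔{c,d,k}

Colouring:
  clique {c,k,n} ⇒ need ≥ 3
  3-colouring: c0={k}  c1={c,d}  c2={f,n}
  χ = 3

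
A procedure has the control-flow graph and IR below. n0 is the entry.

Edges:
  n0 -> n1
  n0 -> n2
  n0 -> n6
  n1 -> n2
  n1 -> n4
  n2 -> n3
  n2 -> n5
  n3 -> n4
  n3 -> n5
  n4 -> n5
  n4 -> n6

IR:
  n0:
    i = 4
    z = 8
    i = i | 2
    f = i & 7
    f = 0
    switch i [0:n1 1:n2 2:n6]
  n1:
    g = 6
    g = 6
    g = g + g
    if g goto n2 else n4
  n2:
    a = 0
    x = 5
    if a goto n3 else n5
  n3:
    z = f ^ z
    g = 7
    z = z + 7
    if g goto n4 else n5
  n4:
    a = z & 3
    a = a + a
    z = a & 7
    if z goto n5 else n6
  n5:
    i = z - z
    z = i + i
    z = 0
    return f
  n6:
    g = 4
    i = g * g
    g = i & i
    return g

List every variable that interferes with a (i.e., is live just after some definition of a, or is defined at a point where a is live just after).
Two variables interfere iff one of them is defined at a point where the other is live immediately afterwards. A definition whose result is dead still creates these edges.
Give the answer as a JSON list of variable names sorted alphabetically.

Answer: ["f", "x", "z"]

Working:
def/use:
  n0: def={f,i,z} ue=∅
  n1: def={g} ue=∅
  n2: def={a,x} ue=∅
  n3: def={g,z} ue={f,z}
  n4: def={a,z} ue={z}
  n5: def={i,z} ue={f,z}
  n6: def={g,i} ue=∅

Liveness:
  n0 li=∅ lo={f,z}
  n1 li={f,z} lo={f,z}
  n2 li={f,z} lo={f,z}
  n3 li={f,z} lo={f,z}
  n4 li={f,z} lo={f,z}
  n5 li={f,z} lo=∅
  n6 li=∅ lo=∅

Interference:
  a — {f,x,z}
  f — {a,g,i,x,z}
  g — {f,z}
  i — {f,z}
  x — {a,f,z}
  z — {a,f,g,i,x}

N(a) = ["f", "x", "z"]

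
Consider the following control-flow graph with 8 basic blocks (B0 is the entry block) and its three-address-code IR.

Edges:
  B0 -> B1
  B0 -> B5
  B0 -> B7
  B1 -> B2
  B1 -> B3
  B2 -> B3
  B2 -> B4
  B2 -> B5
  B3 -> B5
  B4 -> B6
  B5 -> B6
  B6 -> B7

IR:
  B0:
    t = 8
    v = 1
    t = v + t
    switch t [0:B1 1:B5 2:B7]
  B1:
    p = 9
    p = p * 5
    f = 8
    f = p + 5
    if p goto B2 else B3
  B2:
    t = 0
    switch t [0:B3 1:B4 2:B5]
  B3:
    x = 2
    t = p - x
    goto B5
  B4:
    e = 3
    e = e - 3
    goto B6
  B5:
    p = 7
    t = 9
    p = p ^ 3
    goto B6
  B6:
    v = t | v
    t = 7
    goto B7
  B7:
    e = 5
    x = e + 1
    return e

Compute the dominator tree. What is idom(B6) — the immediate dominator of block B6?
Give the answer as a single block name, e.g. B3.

Answer: B0

Working:
idom tree: B1←B0 B2←B1 B3←B1 B4←B2 B5←B0 B6←B0 B7←B0
Join-block Dom:
  B3: preds {B1,B2}: {B0,B1} ∩ {B0,B1,B2} = {B0,B1}; idom=B1
  B5: preds {B0,B2,B3}: {B0} ∩ {B0,B1,B2} ∩ {B0,B1,B3} = {B0}; idom=B0
  B6: preds {B4,B5}: {B0,B1,B2,B4} ∩ {B0,B5} = {B0}; idom=B0
  B7: preds {B0,B6}: {B0} ∩ {B0,B6} = {B0}; idom=B0

idom(B6) = B0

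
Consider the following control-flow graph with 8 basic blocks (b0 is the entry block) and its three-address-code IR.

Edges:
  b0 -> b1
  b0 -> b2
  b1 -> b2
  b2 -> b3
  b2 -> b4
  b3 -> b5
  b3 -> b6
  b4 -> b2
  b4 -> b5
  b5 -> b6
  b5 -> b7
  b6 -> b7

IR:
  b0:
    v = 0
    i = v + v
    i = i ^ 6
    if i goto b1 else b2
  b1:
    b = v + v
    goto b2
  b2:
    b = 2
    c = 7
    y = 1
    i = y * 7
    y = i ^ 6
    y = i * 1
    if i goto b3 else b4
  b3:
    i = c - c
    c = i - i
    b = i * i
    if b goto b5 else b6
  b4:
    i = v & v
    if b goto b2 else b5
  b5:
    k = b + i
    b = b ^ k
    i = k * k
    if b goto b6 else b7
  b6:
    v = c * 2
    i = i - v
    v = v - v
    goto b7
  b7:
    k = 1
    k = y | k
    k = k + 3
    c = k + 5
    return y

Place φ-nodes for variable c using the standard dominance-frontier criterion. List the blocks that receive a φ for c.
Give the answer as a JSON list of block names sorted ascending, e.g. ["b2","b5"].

Answer: ["b2", "b5", "b6", "b7"]

Working:
idom tree: b1←b0 b2←b0 b3←b2 b4←b2 b5←b2 b6←b2 b7←b2
Dom at joins:
  b2: preds {b0,b1,b4}: {b0} ∩ {b0,b1} ∩ {b0,b2,b4} = {b0}; idom=b0
  b5: preds {b3,b4}: {b0,b2,b3} ∩ {b0,b2,b4} = {b0,b2}; idom=b2
  b6: preds {b3,b5}: {b0,b2,b3} ∩ {b0,b2,b5} = {b0,b2}; idom=b2
  b7: preds {b5,b6}: {b0,b2,b5} ∩ {b0,b2,b6} = {b0,b2}; idom=b2

DF walk-up:
  join b2 pred b0: · stop@b0
  join b2 pred b1: b1 stop@b0
  join b2 pred b4: b4→b2 stop@b0
  join b5 pred b3: b3 stop@b2
  join b5 pred b4: b4 stop@b2
  join b6 pred b3: b3 stop@b2
  join b6 pred b5: b5 stop@b2
  join b7 pred b5: b5 stop@b2
  join b7 pred b6: b6 stop@b2
  b0: DF=∅
  b1: DF={b2}
  b2: DF={b2}
  b3: DF={b5,b6}
  b4: DF={b2,b5}
  b5: DF={b6,b7}
  b6: DF={b7}
  b7: DF=∅

φ for c: defs {b2,b3,b7}
  DF⁺ = {b2,b5,b6,b7}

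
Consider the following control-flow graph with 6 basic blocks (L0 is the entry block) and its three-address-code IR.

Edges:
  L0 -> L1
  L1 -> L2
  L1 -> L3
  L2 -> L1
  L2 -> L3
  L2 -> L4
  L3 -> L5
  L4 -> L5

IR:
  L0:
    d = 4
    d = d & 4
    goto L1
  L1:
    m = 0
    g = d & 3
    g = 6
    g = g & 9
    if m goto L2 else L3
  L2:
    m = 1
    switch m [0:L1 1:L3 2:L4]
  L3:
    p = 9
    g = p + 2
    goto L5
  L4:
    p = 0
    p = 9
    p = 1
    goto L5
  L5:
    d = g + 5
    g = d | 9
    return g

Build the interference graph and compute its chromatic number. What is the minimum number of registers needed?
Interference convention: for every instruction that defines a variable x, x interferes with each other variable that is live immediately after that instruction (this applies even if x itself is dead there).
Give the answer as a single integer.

Answer: 3

Derivation:
def/use:
  L0: {d} / ∅
  L1: {g,m} / {d}
  L2: {m} / ∅
  L3: {g,p} / ∅
  L4: {p} / ∅
  L5: {d,g} / {g}

Backward fixpoint:
  L0: in=∅ out={d}
  L1: in={d} out={d,g}
  L2: in={d,g} out={d,g}
  L3: in=∅ out={g}
  L4: in={g} out={g}
  L5: in={g} out=∅

Conflict graph:
  d↔{g,m}
  g↔{d,m,p}
  m↔{d,g}
  p↔{g}

Chromatic number:
  {d,g,m} pairwise interfere (3-clique) ⇒ χ ≥ 3
  3-colouring: r0={g}  r1={d,p}  r2={m}
  χ = 3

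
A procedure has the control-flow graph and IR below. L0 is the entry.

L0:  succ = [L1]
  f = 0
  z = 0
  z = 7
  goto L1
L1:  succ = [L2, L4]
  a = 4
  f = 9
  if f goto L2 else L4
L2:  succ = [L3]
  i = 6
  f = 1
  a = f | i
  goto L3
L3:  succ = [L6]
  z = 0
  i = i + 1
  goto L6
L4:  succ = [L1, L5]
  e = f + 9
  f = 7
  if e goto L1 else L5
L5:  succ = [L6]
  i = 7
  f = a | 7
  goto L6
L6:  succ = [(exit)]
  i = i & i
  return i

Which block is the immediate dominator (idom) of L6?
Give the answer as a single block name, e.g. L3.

Answer: L1

Working:
idom tree: L1←L0 L2←L1 L3←L2 L4←L1 L5←L4 L6←L1
Dom at joins:
  L1: preds {L0,L4}: {L0} ∩ {L0,L1,L4} = {L0}; idom=L0
  L6: preds {L3,L5}: {L0,L1,L2,L3} ∩ {L0,L1,L4,L5} = {L0,L1}; idom=L1

idom(L6) = L1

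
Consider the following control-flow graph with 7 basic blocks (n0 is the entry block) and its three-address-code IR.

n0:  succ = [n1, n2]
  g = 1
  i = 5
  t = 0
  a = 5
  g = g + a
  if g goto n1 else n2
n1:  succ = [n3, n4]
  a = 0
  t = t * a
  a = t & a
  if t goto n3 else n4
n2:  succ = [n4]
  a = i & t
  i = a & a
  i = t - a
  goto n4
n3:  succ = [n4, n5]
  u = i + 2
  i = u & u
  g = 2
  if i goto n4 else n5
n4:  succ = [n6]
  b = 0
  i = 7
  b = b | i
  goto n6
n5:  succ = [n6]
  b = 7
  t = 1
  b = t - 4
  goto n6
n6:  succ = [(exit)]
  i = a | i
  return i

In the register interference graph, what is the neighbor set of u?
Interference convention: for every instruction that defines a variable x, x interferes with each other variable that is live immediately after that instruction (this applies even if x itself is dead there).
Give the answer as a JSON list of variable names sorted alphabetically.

Answer: ["a"]

Working:
Block summaries:
  n0: def={a,g,i,t} ue=∅
  n1: def={a,t} ue={t}
  n2: def={a,i} ue={i,t}
  n3: def={g,i,u} ue={i}
  n4: def={b,i} ue=∅
  n5: def={b,t} ue=∅
  n6: def={i} ue={a,i}

Backward fixpoint:
  live n0: ∅→{i,t}
  live n1: {i,t}→{a,i}
  live n2: {i,t}→{a}
  live n3: {a,i}→{a,i}
  live n4: {a}→{a,i}
  live n5: {a,i}→{a,i}
  live n6: {a,i}→∅

Interfere edges:
  a — {b,g,i,t,u}
  b — {a,i}
  g — {a,i,t}
  i — {a,b,g,t}
  t — {a,g,i}
  u — {a}

N(u) = ["a"]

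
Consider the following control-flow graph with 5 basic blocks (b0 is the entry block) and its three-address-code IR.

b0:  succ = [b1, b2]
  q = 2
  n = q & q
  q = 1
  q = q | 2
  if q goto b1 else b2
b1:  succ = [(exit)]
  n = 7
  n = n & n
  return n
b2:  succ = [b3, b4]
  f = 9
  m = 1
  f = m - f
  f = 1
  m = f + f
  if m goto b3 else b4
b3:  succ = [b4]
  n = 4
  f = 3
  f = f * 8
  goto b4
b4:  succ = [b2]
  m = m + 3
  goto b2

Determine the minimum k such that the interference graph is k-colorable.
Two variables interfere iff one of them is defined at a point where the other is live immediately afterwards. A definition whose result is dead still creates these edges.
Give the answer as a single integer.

Answer: 2

Analysis:
Per-block:
  b0 def {n,q} use ∅
  b1 def {n} use ∅
  b2 def {f,m} use ∅
  b3 def {f,n} use ∅
  b4 def {m} use {m}

Live sets:
  b0 li=∅ lo=∅
  b1 li=∅ lo=∅
  b2 li=∅ lo={m}
  b3 li={m} lo={m}
  b4 li={m} lo=∅

Interfere edges:
  f — {m}
  m — {f,n}
  n — {m}
  q — ∅

Chromatic number:
  lower bound: {f,m} mutually conflict ⇒ χ ≥ 2
  2-colouring: R0={m,q}  R1={f,n}
  χ = 2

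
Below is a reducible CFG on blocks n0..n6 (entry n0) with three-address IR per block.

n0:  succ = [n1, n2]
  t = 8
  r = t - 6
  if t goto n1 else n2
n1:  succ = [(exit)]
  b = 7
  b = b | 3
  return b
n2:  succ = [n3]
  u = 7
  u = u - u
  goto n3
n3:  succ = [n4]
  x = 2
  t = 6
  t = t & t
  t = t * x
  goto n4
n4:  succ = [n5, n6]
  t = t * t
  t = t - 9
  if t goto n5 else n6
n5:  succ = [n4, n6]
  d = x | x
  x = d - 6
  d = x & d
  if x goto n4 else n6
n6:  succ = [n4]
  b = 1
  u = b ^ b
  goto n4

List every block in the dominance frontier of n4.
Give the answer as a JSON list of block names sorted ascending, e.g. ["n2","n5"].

Answer: ["n4"]

Working:
idom tree: n1←n0 n2←n0 n3←n2 n4←n3 n5←n4 n6←n4
Join-block Dom:
  n4: preds {n3,n5,n6}: {n0,n2,n3} ∩ {n0,n2,n3,n4,n5} ∩ {n0,n2,n3,n4,n6} = {n0,n2,n3}; idom=n3
  n6: preds {n4,n5}: {n0,n2,n3,n4} ∩ {n0,n2,n3,n4,n5} = {n0,n2,n3,n4}; idom=n4

DF walk-up:
  join n4 pred n3: · stop@n3
  join n4 pred n5: n5→n4 stop@n3
  join n4 pred n6: n6→n4 stop@n3
  join n6 pred n4: · stop@n4
  join n6 pred n5: n5 stop@n4
  n0 → ∅
  n1 → ∅
  n2 → ∅
  n3 → ∅
  n4 → {n4}
  n5 → {n4,n6}
  n6 → {n4}

DF(n4) = ["n4"]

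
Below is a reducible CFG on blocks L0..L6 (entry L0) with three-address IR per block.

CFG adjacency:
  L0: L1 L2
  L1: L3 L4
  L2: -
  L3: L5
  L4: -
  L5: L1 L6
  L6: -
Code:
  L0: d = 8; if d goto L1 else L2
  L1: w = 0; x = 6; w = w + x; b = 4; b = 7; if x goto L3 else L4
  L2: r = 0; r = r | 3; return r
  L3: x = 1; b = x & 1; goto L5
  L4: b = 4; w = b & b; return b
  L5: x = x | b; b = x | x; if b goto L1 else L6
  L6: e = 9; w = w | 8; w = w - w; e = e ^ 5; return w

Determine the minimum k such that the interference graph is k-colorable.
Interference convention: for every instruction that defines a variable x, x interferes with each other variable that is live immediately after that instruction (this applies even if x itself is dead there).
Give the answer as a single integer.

def/use:
  L0 def {d} use ∅
  L1 def {b,w,x} use ∅
  L2 def {r} use ∅
  L3 def {b,x} use ∅
  L4 def {b,w} use ∅
  L5 def {b,x} use {b,x}
  L6 def {e,w} use {w}

Live sets:
  L0: in=∅ out=∅
  L1: in=∅ out={w}
  L2: in=∅ out=∅
  L3: in={w} out={b,w,x}
  L4: in=∅ out=∅
  L5: in={b,w,x} out={w}
  L6: in={w} out=∅

Interference:
  b↔{w,x}
  d↔∅
  e↔{w}
  r↔∅
  w↔{b,e,x}
  x↔{b,w}

Colouring:
  lower bound: {b,w,x} mutually conflict ⇒ χ ≥ 3
  assign b→c1 d→c0 e→c1 r→c0 w→c0 x→c2 — no edge inside a register ⇒ χ ≤ 3
  χ = 3

Answer: 3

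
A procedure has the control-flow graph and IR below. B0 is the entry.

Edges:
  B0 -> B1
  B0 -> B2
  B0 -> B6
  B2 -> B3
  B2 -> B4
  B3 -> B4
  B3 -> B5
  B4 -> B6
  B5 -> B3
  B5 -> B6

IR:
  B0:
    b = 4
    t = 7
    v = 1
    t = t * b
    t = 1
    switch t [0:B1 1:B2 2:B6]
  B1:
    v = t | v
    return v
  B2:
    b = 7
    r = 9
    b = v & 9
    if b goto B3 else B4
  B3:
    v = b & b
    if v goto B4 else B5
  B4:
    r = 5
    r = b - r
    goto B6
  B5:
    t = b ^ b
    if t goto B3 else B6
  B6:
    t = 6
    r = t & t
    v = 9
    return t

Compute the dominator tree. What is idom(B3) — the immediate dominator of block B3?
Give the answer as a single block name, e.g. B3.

Answer: B2

Analysis:
idom tree: B1←B0 B2←B0 B3←B2 B4←B2 B5←B3 B6←B0
Dom∩ at merges:
  B3: preds {B2,B5}: {B0,B2} ∩ {B0,B2,B3,B5} = {B0,B2}; idom=B2
  B4: preds {B2,B3}: {B0,B2} ∩ {B0,B2,B3} = {B0,B2}; idom=B2
  B6: preds {B0,B4,B5}: {B0} ∩ {B0,B2,B4} ∩ {B0,B2,B3,B5} = {B0}; idom=B0

idom(B3) = B2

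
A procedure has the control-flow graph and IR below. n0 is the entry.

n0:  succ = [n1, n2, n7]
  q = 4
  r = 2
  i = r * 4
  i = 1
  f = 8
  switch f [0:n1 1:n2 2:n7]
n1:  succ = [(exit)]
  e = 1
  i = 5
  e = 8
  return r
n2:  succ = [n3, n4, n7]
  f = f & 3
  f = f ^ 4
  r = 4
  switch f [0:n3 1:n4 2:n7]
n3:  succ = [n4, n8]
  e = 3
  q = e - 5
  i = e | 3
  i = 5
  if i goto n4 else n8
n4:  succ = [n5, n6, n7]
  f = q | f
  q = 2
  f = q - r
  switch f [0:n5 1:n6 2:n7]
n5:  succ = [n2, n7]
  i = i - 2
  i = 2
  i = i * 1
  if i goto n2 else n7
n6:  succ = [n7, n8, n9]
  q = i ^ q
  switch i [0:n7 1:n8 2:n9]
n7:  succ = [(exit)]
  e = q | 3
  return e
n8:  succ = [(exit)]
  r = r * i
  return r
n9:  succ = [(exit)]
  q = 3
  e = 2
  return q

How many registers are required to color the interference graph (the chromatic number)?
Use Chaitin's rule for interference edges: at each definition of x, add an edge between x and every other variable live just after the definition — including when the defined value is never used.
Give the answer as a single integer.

Block summaries:
  n0: def={f,i,q,r} ue=∅
  n1: def={e,i} ue={r}
  n2: def={f,r} ue={f}
  n3: def={e,i,q} ue=∅
  n4: def={f,q} ue={f,q,r}
  n5: def={i} ue={i}
  n6: def={q} ue={i,q}
  n7: def={e} ue={q}
  n8: def={r} ue={i,r}
  n9: def={e,q} ue=∅

Live sets:
  n0: in=∅ out={f,i,q,r}
  n1: in={r} out=∅
  n2: in={f,i,q} out={f,i,q,r}
  n3: in={f,r} out={f,i,q,r}
  n4: in={f,i,q,r} out={f,i,q,r}
  n5: in={f,i,q} out={f,i,q}
  n6: in={i,q,r} out={i,q,r}
  n7: in={q} out=∅
  n8: in={i,r} out=∅
  n9: in=∅ out=∅

Interfere edges:
  e — {f,q,r}
  f — {e,i,q,r}
  i — {f,q,r}
  q — {e,f,i,r}
  r — {e,f,i,q}

Colouring:
  lower bound: {e,f,q,r} mutually conflict ⇒ χ ≥ 4
  assign e→c3 f→c0 i→c3 q→c1 r→c2 — no edge inside a register ⇒ χ ≤ 4
  χ = 4

Answer: 4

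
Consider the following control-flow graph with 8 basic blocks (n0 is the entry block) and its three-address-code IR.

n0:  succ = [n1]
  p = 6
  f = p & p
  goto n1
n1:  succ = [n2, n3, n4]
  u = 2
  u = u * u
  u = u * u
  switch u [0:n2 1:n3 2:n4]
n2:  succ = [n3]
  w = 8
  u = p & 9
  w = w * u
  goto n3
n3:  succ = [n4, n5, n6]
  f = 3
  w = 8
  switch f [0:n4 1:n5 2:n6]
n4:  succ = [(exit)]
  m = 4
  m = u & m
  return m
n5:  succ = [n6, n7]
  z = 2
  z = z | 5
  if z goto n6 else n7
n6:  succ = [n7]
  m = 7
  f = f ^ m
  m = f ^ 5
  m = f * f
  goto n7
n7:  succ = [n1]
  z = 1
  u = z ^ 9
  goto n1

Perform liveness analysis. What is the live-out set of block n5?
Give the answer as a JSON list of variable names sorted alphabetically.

def/use:
  n0: {f,p} / ∅
  n1: {u} / ∅
  n2: {u,w} / {p}
  n3: {f,w} / ∅
  n4: {m} / {u}
  n5: {z} / ∅
  n6: {f,m} / {f}
  n7: {u,z} / ∅

Live sets:
  n0 li=∅ lo={p}
  n1 li={p} lo={p,u}
  n2 li={p} lo={p,u}
  n3 li={p,u} lo={f,p,u}
  n4 li={u} lo=∅
  n5 li={f,p} lo={f,p}
  n6 li={f,p} lo={p}
  n7 li={p} lo={p}

live-out(n5) = ["f", "p"]

Answer: ["f", "p"]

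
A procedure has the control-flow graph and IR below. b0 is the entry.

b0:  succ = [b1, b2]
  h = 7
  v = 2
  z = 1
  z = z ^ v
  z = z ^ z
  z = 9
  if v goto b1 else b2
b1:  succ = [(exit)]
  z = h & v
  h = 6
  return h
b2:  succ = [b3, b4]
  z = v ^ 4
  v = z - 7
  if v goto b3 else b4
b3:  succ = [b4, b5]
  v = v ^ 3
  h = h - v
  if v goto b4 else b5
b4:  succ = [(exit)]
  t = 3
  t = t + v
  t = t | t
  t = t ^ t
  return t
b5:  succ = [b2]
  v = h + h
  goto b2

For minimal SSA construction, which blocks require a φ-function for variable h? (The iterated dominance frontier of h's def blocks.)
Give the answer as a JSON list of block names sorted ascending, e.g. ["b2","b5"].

idom tree: b1←b0 b2←b0 b3←b2 b4←b2 b5←b3
Dom at joins:
  b2: preds {b0,b5}: {b0} ∩ {b0,b2,b3,b5} = {b0}; idom=b0
  b4: preds {b2,b3}: {b0,b2} ∩ {b0,b2,b3} = {b0,b2}; idom=b2

DF derivation:
  join b2 pred b0: · stop@b0
  join b2 pred b5: b5→b3→b2 stop@b0
  join b4 pred b2: · stop@b2
  join b4 pred b3: b3 stop@b2
  DF(b0)=∅
  DF(b1)=∅
  DF(b2)={b2}
  DF(b3)={b2,b4}
  DF(b4)=∅
  DF(b5)={b2}

φ for h: defs {b0,b1,b3}
  DF⁺ = {b2,b4}

Answer: ["b2", "b4"]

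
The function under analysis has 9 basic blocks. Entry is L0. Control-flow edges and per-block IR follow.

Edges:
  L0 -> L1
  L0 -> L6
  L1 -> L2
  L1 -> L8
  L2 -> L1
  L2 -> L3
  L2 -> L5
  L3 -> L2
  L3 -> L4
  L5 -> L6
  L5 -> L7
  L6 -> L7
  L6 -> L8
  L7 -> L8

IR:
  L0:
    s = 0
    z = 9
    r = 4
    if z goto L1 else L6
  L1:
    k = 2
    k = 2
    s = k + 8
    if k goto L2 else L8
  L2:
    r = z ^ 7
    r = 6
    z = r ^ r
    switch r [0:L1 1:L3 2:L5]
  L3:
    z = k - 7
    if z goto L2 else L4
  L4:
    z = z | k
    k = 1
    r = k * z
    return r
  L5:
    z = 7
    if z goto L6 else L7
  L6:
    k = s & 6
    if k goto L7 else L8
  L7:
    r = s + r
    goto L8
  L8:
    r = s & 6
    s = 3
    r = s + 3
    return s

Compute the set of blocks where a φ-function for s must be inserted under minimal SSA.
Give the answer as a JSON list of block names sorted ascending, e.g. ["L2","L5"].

idom tree: L1←L0 L2←L1 L3←L2 L4←L3 L5←L2 L6←L0 L7←L0 L8←L0
Dom∩ at merges:
  L1: preds {L0,L2}: {L0} ∩ {L0,L1,L2} = {L0}; idom=L0
  L2: preds {L1,L3}: {L0,L1} ∩ {L0,L1,L2,L3} = {L0,L1}; idom=L1
  L6: preds {L0,L5}: {L0} ∩ {L0,L1,L2,L5} = {L0}; idom=L0
  L7: preds {L5,L6}: {L0,L1,L2,L5} ∩ {L0,L6} = {L0}; idom=L0
  L8: preds {L1,L6,L7}: {L0,L1} ∩ {L0,L6} ∩ {L0,L7} = {L0}; idom=L0

DF derivation:
  L1←L0: walk · to L0
  L1←L2: walk L2→L1 to L0
  L2←L1: walk · to L1
  L2←L3: walk L3→L2 to L1
  L6←L0: walk · to L0
  L6←L5: walk L5→L2→L1 to L0
  L7←L5: walk L5→L2→L1 to L0
  L7←L6: walk L6 to L0
  L8←L1: walk L1 to L0
  L8←L6: walk L6 to L0
  L8←L7: walk L7 to L0
  DF(L0)=∅
  DF(L1)={L1,L6,L7,L8}
  DF(L2)={L1,L2,L6,L7}
  DF(L3)={L2}
  DF(L4)=∅
  DF(L5)={L6,L7}
  DF(L6)={L7,L8}
  DF(L7)={L8}
  DF(L8)=∅

φ for s: defs {L0,L1,L8}
  DF⁺ = {L1,L6,L7,L8}

Answer: ["L1", "L6", "L7", "L8"]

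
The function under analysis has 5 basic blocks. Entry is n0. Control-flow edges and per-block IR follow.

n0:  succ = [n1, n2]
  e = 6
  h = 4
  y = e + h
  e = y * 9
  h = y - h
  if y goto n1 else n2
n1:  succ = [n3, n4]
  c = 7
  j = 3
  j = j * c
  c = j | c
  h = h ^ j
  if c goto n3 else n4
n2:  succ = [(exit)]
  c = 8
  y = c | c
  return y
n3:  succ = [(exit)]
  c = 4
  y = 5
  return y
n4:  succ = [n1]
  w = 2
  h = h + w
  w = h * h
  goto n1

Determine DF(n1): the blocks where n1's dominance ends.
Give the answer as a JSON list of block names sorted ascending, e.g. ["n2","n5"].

Answer: ["n1"]

Working:
idom tree: n1←n0 n2←n0 n3←n1 n4←n1
Join-block Dom:
  n1: preds {n0,n4}: {n0} ∩ {n0,n1,n4} = {n0}; idom=n0

DF walk-up:
  join n1 pred n0: · stop@n0
  join n1 pred n4: n4→n1 stop@n0
  n0 → ∅
  n1 → {n1}
  n2 → ∅
  n3 → ∅
  n4 → {n1}

DF(n1) = ["n1"]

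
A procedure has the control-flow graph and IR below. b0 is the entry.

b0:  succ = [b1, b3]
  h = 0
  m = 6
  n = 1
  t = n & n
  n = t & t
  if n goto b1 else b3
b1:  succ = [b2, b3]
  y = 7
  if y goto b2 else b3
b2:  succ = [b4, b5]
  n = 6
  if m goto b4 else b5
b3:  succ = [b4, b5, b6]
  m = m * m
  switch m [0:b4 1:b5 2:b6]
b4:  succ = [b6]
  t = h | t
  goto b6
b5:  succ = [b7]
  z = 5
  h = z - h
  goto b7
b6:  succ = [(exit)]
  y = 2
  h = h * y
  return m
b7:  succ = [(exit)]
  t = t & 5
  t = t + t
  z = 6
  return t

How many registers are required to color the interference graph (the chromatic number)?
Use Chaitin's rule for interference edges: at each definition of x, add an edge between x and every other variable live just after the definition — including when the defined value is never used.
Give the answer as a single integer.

Answer: 4

Working:
Per-block:
  b0: {h,m,n,t} / ∅
  b1: {y} / ∅
  b2: {n} / {m}
  b3: {m} / {m}
  b4: {t} / {h,t}
  b5: {h,z} / {h}
  b6: {h,y} / {h,m}
  b7: {t,z} / {t}

Live sets:
  b0: in=∅ out={h,m,t}
  b1: in={h,m,t} out={h,m,t}
  b2: in={h,m,t} out={h,m,t}
  b3: in={h,m,t} out={h,m,t}
  b4: in={h,m,t} out={h,m}
  b5: in={h,t} out={t}
  b6: in={h,m} out=∅
  b7: in={t} out=∅

Interference:
  h: {m,n,t,y,z}
  m: {h,n,t,y}
  n: {h,m,t}
  t: {h,m,n,y,z}
  y: {h,m,t}
  z: {h,t}

Colouring:
  {h,m,n,t} pairwise interfere (4-clique) ⇒ χ ≥ 4
  assign h→r0 m→r2 n→r3 t→r1 y→r3 z→r2 — no edge inside a register ⇒ χ ≤ 4
  χ = 4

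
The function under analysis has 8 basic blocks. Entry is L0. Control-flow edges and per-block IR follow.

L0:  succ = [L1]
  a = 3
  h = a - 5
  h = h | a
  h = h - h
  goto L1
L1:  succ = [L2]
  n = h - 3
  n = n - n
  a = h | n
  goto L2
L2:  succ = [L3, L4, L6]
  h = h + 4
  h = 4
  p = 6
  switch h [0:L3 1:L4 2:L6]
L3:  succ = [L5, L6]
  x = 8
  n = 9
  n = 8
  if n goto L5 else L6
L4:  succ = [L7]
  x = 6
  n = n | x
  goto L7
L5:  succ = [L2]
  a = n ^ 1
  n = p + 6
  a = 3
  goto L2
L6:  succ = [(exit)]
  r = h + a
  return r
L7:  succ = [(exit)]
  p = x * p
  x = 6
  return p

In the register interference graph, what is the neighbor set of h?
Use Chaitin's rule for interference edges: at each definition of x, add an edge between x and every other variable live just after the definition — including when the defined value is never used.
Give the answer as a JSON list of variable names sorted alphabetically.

Block summaries:
  L0 def {a,h} use ∅
  L1 def {a,n} use {h}
  L2 def {h,p} use {h}
  L3 def {n,x} use ∅
  L4 def {n,x} use {n}
  L5 def {a,n} use {n,p}
  L6 def {r} use {a,h}
  L7 def {p,x} use {p,x}

Backward fixpoint:
  live L0: ∅→{h}
  live L1: {h}→{a,h,n}
  live L2: {a,h,n}→{a,h,n,p}
  live L3: {a,h,p}→{a,h,n,p}
  live L4: {n,p}→{p,x}
  live L5: {h,n,p}→{a,h,n}
  live L6: {a,h}→∅
  live L7: {p,x}→∅

Interfere edges:
  a↔{h,n,p,x}
  h↔{a,n,p,x}
  n↔{a,h,p,x}
  p↔{a,h,n,x}
  r↔∅
  x↔{a,h,n,p}

N(h) = ["a", "n", "p", "x"]

Answer: ["a", "n", "p", "x"]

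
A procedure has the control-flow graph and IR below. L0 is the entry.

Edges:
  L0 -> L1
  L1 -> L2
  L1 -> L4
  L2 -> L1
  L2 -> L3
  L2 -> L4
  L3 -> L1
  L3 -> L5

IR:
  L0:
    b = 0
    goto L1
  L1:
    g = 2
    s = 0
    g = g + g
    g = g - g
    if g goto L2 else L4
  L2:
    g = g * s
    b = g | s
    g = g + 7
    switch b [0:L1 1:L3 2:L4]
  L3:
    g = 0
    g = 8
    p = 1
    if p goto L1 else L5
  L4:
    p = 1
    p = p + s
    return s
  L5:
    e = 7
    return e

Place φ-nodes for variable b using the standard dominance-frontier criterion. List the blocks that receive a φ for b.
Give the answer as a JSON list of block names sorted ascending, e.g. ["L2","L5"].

Answer: ["L1", "L4"]

Derivation:
idom tree: L1←L0 L2←L1 L3←L2 L4←L1 L5←L3
Dom at joins:
  L1: preds {L0,L2,L3}: {L0} ∩ {L0,L1,L2} ∩ {L0,L1,L2,L3} = {L0}; idom=L0
  L4: preds {L1,L2}: {L0,L1} ∩ {L0,L1,L2} = {L0,L1}; idom=L1

DF walk-up:
  L1←L0: walk · to L0
  L1←L2: walk L2→L1 to L0
  L1←L3: walk L3→L2→L1 to L0
  L4←L1: walk · to L1
  L4←L2: walk L2 to L1
  L0: DF=∅
  L1: DF={L1}
  L2: DF={L1,L4}
  L3: DF={L1}
  L4: DF=∅
  L5: DF=∅

φ for b: defs {L0,L2}
  DF⁺ = {L1,L4}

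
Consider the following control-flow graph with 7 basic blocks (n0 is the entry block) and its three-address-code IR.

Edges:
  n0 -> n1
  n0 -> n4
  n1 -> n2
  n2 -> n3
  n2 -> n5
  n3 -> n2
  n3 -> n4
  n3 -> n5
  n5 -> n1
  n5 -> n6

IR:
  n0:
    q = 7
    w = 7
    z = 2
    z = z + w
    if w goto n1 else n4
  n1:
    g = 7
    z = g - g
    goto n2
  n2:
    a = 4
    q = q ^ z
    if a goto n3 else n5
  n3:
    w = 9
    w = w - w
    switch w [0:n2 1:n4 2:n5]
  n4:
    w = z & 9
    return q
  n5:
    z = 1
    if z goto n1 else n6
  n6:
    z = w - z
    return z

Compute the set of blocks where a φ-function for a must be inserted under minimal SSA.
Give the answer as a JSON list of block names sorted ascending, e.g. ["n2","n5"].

Answer: ["n1", "n2", "n4"]

Analysis:
idom tree: n1←n0 n2←n1 n3←n2 n4←n0 n5←n2 n6←n5
Dom at joins:
  n1: preds {n0,n5}: {n0} ∩ {n0,n1,n2,n5} = {n0}; idom=n0
  n2: preds {n1,n3}: {n0,n1} ∩ {n0,n1,n2,n3} = {n0,n1}; idom=n1
  n4: preds {n0,n3}: {n0} ∩ {n0,n1,n2,n3} = {n0}; idom=n0
  n5: preds {n2,n3}: {n0,n1,n2} ∩ {n0,n1,n2,n3} = {n0,n1,n2}; idom=n2

DF derivation:
  join n1 pred n0: · stop@n0
  join n1 pred n5: n5→n2→n1 stop@n0
  join n2 pred n1: · stop@n1
  join n2 pred n3: n3→n2 stop@n1
  join n4 pred n0: · stop@n0
  join n4 pred n3: n3→n2→n1 stop@n0
  join n5 pred n2: · stop@n2
  join n5 pred n3: n3 stop@n2
  n0: DF=∅
  n1: DF={n1,n4}
  n2: DF={n1,n2,n4}
  n3: DF={n2,n4,n5}
  n4: DF=∅
  n5: DF={n1}
  n6: DF=∅

φ for a: defs {n2}
  DF⁺ = {n1,n2,n4}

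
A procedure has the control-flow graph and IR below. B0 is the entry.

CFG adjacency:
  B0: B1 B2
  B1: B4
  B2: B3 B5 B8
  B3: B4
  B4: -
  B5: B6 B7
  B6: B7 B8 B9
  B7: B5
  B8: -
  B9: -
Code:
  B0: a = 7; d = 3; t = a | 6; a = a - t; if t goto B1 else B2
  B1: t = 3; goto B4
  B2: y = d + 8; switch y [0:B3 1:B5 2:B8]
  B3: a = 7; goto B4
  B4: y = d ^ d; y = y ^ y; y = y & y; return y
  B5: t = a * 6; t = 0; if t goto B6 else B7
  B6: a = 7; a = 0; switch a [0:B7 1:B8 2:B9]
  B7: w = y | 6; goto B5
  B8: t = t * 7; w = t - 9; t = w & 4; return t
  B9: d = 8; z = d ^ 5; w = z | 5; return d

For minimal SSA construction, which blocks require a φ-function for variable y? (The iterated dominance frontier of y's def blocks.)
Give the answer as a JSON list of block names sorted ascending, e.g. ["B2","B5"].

Answer: ["B4"]

Working:
idom tree: B1←B0 B2←B0 B3←B2 B4←B0 B5←B2 B6←B5 B7←B5 B8←B2 B9←B6
Dom at joins:
  B4: preds {B1,B3}: {B0,B1} ∩ {B0,B2,B3} = {B0}; idom=B0
  B5: preds {B2,B7}: {B0,B2} ∩ {B0,B2,B5,B7} = {B0,B2}; idom=B2
  B7: preds {B5,B6}: {B0,B2,B5} ∩ {B0,B2,B5,B6} = {B0,B2,B5}; idom=B5
  B8: preds {B2,B6}: {B0,B2} ∩ {B0,B2,B5,B6} = {B0,B2}; idom=B2

Frontier:
  join B4 pred B1: B1 stop@B0
  join B4 pred B3: B3→B2 stop@B0
  join B5 pred B2: · stop@B2
  join B5 pred B7: B7→B5 stop@B2
  join B7 pred B5: · stop@B5
  join B7 pred B6: B6 stop@B5
  join B8 pred B2: · stop@B2
  join B8 pred B6: B6→B5 stop@B2
  B0 → ∅
  B1 → {B4}
  B2 → {B4}
  B3 → {B4}
  B4 → ∅
  B5 → {B5,B8}
  B6 → {B7,B8}
  B7 → {B5}
  B8 → ∅
  B9 → ∅

φ for y: defs {B2,B4}
  DF⁺ = {B4}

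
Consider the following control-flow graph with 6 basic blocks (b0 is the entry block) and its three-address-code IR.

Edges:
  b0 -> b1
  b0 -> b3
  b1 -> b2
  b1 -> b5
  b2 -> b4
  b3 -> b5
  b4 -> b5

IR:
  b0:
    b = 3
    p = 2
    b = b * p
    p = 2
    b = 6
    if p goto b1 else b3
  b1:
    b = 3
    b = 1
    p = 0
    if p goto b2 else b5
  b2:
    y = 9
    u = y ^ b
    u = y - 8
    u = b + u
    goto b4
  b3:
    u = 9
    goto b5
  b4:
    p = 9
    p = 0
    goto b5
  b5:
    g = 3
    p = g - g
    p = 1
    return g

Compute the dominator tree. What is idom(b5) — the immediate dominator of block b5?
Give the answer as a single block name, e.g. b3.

idom tree: b1←b0 b2←b1 b3←b0 b4←b2 b5←b0
Dom at joins:
  b5: preds {b1,b3,b4}: {b0,b1} ∩ {b0,b3} ∩ {b0,b1,b2,b4} = {b0}; idom=b0

idom(b5) = b0

Answer: b0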